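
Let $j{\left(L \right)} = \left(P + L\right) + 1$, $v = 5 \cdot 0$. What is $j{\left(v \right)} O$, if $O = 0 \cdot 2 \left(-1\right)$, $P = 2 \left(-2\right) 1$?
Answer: $0$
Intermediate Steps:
$v = 0$
$P = -4$ ($P = \left(-4\right) 1 = -4$)
$O = 0$ ($O = 0 \left(-1\right) = 0$)
$j{\left(L \right)} = -3 + L$ ($j{\left(L \right)} = \left(-4 + L\right) + 1 = -3 + L$)
$j{\left(v \right)} O = \left(-3 + 0\right) 0 = \left(-3\right) 0 = 0$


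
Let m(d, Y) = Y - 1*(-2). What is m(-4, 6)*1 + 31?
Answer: 39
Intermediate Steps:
m(d, Y) = 2 + Y (m(d, Y) = Y + 2 = 2 + Y)
m(-4, 6)*1 + 31 = (2 + 6)*1 + 31 = 8*1 + 31 = 8 + 31 = 39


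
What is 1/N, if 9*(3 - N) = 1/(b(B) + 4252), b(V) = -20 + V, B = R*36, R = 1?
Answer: 38412/115235 ≈ 0.33334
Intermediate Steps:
B = 36 (B = 1*36 = 36)
N = 115235/38412 (N = 3 - 1/(9*((-20 + 36) + 4252)) = 3 - 1/(9*(16 + 4252)) = 3 - ⅑/4268 = 3 - ⅑*1/4268 = 3 - 1/38412 = 115235/38412 ≈ 3.0000)
1/N = 1/(115235/38412) = 38412/115235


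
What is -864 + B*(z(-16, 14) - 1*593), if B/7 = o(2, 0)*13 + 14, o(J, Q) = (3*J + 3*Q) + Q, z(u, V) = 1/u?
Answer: -1531185/4 ≈ -3.8280e+5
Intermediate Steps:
o(J, Q) = 3*J + 4*Q
B = 644 (B = 7*((3*2 + 4*0)*13 + 14) = 7*((6 + 0)*13 + 14) = 7*(6*13 + 14) = 7*(78 + 14) = 7*92 = 644)
-864 + B*(z(-16, 14) - 1*593) = -864 + 644*(1/(-16) - 1*593) = -864 + 644*(-1/16 - 593) = -864 + 644*(-9489/16) = -864 - 1527729/4 = -1531185/4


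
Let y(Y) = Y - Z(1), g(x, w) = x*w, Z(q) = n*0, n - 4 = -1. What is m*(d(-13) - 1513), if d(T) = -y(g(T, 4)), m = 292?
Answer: -426612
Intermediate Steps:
n = 3 (n = 4 - 1 = 3)
Z(q) = 0 (Z(q) = 3*0 = 0)
g(x, w) = w*x
y(Y) = Y (y(Y) = Y - 1*0 = Y + 0 = Y)
d(T) = -4*T
m*(d(-13) - 1513) = 292*(-4*(-13) - 1513) = 292*(52 - 1513) = 292*(-1461) = -426612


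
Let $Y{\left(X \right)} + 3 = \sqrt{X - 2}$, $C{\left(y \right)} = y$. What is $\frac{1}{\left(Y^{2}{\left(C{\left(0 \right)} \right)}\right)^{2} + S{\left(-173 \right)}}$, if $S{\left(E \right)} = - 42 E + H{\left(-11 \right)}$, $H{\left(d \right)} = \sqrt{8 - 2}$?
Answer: $\frac{1}{7266 + \sqrt{6} + \left(3 - i \sqrt{2}\right)^{4}} \approx 0.00013798 + 2.262 \cdot 10^{-6} i$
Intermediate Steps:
$H{\left(d \right)} = \sqrt{6}$
$Y{\left(X \right)} = -3 + \sqrt{-2 + X}$ ($Y{\left(X \right)} = -3 + \sqrt{X - 2} = -3 + \sqrt{-2 + X}$)
$S{\left(E \right)} = \sqrt{6} - 42 E$ ($S{\left(E \right)} = - 42 E + \sqrt{6} = \sqrt{6} - 42 E$)
$\frac{1}{\left(Y^{2}{\left(C{\left(0 \right)} \right)}\right)^{2} + S{\left(-173 \right)}} = \frac{1}{\left(\left(-3 + \sqrt{-2 + 0}\right)^{2}\right)^{2} + \left(\sqrt{6} - -7266\right)} = \frac{1}{\left(\left(-3 + \sqrt{-2}\right)^{2}\right)^{2} + \left(\sqrt{6} + 7266\right)} = \frac{1}{\left(\left(-3 + i \sqrt{2}\right)^{2}\right)^{2} + \left(7266 + \sqrt{6}\right)} = \frac{1}{\left(-3 + i \sqrt{2}\right)^{4} + \left(7266 + \sqrt{6}\right)} = \frac{1}{7266 + \sqrt{6} + \left(-3 + i \sqrt{2}\right)^{4}}$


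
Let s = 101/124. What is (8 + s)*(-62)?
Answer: -1093/2 ≈ -546.50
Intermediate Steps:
s = 101/124 (s = 101*(1/124) = 101/124 ≈ 0.81452)
(8 + s)*(-62) = (8 + 101/124)*(-62) = (1093/124)*(-62) = -1093/2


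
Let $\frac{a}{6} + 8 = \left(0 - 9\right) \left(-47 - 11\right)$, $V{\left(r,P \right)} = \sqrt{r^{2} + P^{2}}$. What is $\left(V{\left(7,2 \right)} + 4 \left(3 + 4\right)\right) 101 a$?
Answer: $8721552 + 311484 \sqrt{53} \approx 1.0989 \cdot 10^{7}$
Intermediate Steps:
$V{\left(r,P \right)} = \sqrt{P^{2} + r^{2}}$
$a = 3084$ ($a = -48 + 6 \left(0 - 9\right) \left(-47 - 11\right) = -48 + 6 \left(\left(-9\right) \left(-58\right)\right) = -48 + 6 \cdot 522 = -48 + 3132 = 3084$)
$\left(V{\left(7,2 \right)} + 4 \left(3 + 4\right)\right) 101 a = \left(\sqrt{2^{2} + 7^{2}} + 4 \left(3 + 4\right)\right) 101 \cdot 3084 = \left(\sqrt{4 + 49} + 4 \cdot 7\right) 101 \cdot 3084 = \left(\sqrt{53} + 28\right) 101 \cdot 3084 = \left(28 + \sqrt{53}\right) 101 \cdot 3084 = \left(2828 + 101 \sqrt{53}\right) 3084 = 8721552 + 311484 \sqrt{53}$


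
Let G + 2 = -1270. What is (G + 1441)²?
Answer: 28561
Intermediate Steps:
G = -1272 (G = -2 - 1270 = -1272)
(G + 1441)² = (-1272 + 1441)² = 169² = 28561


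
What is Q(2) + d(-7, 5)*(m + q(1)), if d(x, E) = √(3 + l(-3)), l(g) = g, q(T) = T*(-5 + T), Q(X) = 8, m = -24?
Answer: 8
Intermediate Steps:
d(x, E) = 0 (d(x, E) = √(3 - 3) = √0 = 0)
Q(2) + d(-7, 5)*(m + q(1)) = 8 + 0*(-24 + 1*(-5 + 1)) = 8 + 0*(-24 + 1*(-4)) = 8 + 0*(-24 - 4) = 8 + 0*(-28) = 8 + 0 = 8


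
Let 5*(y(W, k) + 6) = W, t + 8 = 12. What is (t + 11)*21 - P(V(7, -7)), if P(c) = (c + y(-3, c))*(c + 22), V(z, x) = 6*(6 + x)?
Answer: 2583/5 ≈ 516.60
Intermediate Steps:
t = 4 (t = -8 + 12 = 4)
V(z, x) = 36 + 6*x
y(W, k) = -6 + W/5
P(c) = (22 + c)*(-33/5 + c) (P(c) = (c + (-6 + (⅕)*(-3)))*(c + 22) = (c + (-6 - ⅗))*(22 + c) = (c - 33/5)*(22 + c) = (-33/5 + c)*(22 + c) = (22 + c)*(-33/5 + c))
(t + 11)*21 - P(V(7, -7)) = (4 + 11)*21 - (-726/5 + (36 + 6*(-7))² + 77*(36 + 6*(-7))/5) = 15*21 - (-726/5 + (36 - 42)² + 77*(36 - 42)/5) = 315 - (-726/5 + (-6)² + (77/5)*(-6)) = 315 - (-726/5 + 36 - 462/5) = 315 - 1*(-1008/5) = 315 + 1008/5 = 2583/5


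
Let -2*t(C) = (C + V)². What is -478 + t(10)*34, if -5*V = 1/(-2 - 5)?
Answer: -2679967/1225 ≈ -2187.7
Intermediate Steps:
V = 1/35 (V = -1/(5*(-2 - 5)) = -⅕/(-7) = -⅕*(-⅐) = 1/35 ≈ 0.028571)
t(C) = -(1/35 + C)²/2 (t(C) = -(C + 1/35)²/2 = -(1/35 + C)²/2)
-478 + t(10)*34 = -478 - (1 + 35*10)²/2450*34 = -478 - (1 + 350)²/2450*34 = -478 - 1/2450*351²*34 = -478 - 1/2450*123201*34 = -478 - 123201/2450*34 = -478 - 2094417/1225 = -2679967/1225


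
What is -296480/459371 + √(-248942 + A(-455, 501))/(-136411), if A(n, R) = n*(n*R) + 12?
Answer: -296480/459371 - √103470595/136411 ≈ -0.71997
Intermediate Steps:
A(n, R) = 12 + R*n² (A(n, R) = n*(R*n) + 12 = R*n² + 12 = 12 + R*n²)
-296480/459371 + √(-248942 + A(-455, 501))/(-136411) = -296480/459371 + √(-248942 + (12 + 501*(-455)²))/(-136411) = -296480*1/459371 + √(-248942 + (12 + 501*207025))*(-1/136411) = -296480/459371 + √(-248942 + (12 + 103719525))*(-1/136411) = -296480/459371 + √(-248942 + 103719537)*(-1/136411) = -296480/459371 + √103470595*(-1/136411) = -296480/459371 - √103470595/136411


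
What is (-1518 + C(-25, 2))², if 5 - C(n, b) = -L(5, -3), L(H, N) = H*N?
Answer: 2334784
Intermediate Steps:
C(n, b) = -10 (C(n, b) = 5 - (-1)*5*(-3) = 5 - (-1)*(-15) = 5 - 1*15 = 5 - 15 = -10)
(-1518 + C(-25, 2))² = (-1518 - 10)² = (-1528)² = 2334784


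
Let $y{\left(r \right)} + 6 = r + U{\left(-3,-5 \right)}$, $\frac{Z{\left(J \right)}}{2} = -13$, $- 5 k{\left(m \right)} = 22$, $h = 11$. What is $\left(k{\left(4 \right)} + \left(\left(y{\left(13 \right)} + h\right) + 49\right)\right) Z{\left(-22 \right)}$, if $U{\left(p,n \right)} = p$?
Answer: $- \frac{7748}{5} \approx -1549.6$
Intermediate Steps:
$k{\left(m \right)} = - \frac{22}{5}$ ($k{\left(m \right)} = \left(- \frac{1}{5}\right) 22 = - \frac{22}{5}$)
$Z{\left(J \right)} = -26$ ($Z{\left(J \right)} = 2 \left(-13\right) = -26$)
$y{\left(r \right)} = -9 + r$ ($y{\left(r \right)} = -6 + \left(r - 3\right) = -6 + \left(-3 + r\right) = -9 + r$)
$\left(k{\left(4 \right)} + \left(\left(y{\left(13 \right)} + h\right) + 49\right)\right) Z{\left(-22 \right)} = \left(- \frac{22}{5} + \left(\left(\left(-9 + 13\right) + 11\right) + 49\right)\right) \left(-26\right) = \left(- \frac{22}{5} + \left(\left(4 + 11\right) + 49\right)\right) \left(-26\right) = \left(- \frac{22}{5} + \left(15 + 49\right)\right) \left(-26\right) = \left(- \frac{22}{5} + 64\right) \left(-26\right) = \frac{298}{5} \left(-26\right) = - \frac{7748}{5}$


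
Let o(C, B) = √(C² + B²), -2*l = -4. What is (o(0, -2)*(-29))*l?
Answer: -116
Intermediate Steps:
l = 2 (l = -½*(-4) = 2)
o(C, B) = √(B² + C²)
(o(0, -2)*(-29))*l = (√((-2)² + 0²)*(-29))*2 = (√(4 + 0)*(-29))*2 = (√4*(-29))*2 = (2*(-29))*2 = -58*2 = -116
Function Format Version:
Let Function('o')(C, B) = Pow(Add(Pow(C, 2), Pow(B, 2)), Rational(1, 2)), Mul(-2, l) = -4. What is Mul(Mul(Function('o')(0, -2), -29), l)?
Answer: -116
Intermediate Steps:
l = 2 (l = Mul(Rational(-1, 2), -4) = 2)
Function('o')(C, B) = Pow(Add(Pow(B, 2), Pow(C, 2)), Rational(1, 2))
Mul(Mul(Function('o')(0, -2), -29), l) = Mul(Mul(Pow(Add(Pow(-2, 2), Pow(0, 2)), Rational(1, 2)), -29), 2) = Mul(Mul(Pow(Add(4, 0), Rational(1, 2)), -29), 2) = Mul(Mul(Pow(4, Rational(1, 2)), -29), 2) = Mul(Mul(2, -29), 2) = Mul(-58, 2) = -116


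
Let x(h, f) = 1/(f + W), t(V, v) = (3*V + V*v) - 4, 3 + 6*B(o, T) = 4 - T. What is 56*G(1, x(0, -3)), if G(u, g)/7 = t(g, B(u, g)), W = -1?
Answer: -22589/12 ≈ -1882.4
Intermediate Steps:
B(o, T) = ⅙ - T/6 (B(o, T) = -½ + (4 - T)/6 = -½ + (⅔ - T/6) = ⅙ - T/6)
t(V, v) = -4 + 3*V + V*v
x(h, f) = 1/(-1 + f) (x(h, f) = 1/(f - 1) = 1/(-1 + f))
G(u, g) = -28 + 21*g + 7*g*(⅙ - g/6) (G(u, g) = 7*(-4 + 3*g + g*(⅙ - g/6)) = -28 + 21*g + 7*g*(⅙ - g/6))
56*G(1, x(0, -3)) = 56*(-28 - 7/(6*(-1 - 3)²) + 133/(6*(-1 - 3))) = 56*(-28 - 7*(1/(-4))²/6 + (133/6)/(-4)) = 56*(-28 - 7*(-¼)²/6 + (133/6)*(-¼)) = 56*(-28 - 7/6*1/16 - 133/24) = 56*(-28 - 7/96 - 133/24) = 56*(-3227/96) = -22589/12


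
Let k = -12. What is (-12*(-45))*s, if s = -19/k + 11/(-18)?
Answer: 525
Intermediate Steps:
s = 35/36 (s = -19/(-12) + 11/(-18) = -19*(-1/12) + 11*(-1/18) = 19/12 - 11/18 = 35/36 ≈ 0.97222)
(-12*(-45))*s = -12*(-45)*(35/36) = 540*(35/36) = 525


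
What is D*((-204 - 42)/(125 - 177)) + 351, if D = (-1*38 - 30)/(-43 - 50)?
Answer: 142847/403 ≈ 354.46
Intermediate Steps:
D = 68/93 (D = (-38 - 30)/(-93) = -68*(-1/93) = 68/93 ≈ 0.73118)
D*((-204 - 42)/(125 - 177)) + 351 = 68*((-204 - 42)/(125 - 177))/93 + 351 = 68*(-246/(-52))/93 + 351 = 68*(-246*(-1/52))/93 + 351 = (68/93)*(123/26) + 351 = 1394/403 + 351 = 142847/403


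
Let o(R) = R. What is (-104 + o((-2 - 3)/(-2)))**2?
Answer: 41209/4 ≈ 10302.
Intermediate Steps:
(-104 + o((-2 - 3)/(-2)))**2 = (-104 + (-2 - 3)/(-2))**2 = (-104 - 5*(-1/2))**2 = (-104 + 5/2)**2 = (-203/2)**2 = 41209/4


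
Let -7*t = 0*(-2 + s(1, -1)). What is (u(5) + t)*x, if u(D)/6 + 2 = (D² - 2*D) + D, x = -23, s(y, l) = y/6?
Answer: -2484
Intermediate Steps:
s(y, l) = y/6 (s(y, l) = y*(⅙) = y/6)
u(D) = -12 - 6*D + 6*D² (u(D) = -12 + 6*((D² - 2*D) + D) = -12 + 6*(D² - D) = -12 + (-6*D + 6*D²) = -12 - 6*D + 6*D²)
t = 0 (t = -0*(-2 + (⅙)*1) = -0*(-2 + ⅙) = -0*(-11)/6 = -⅐*0 = 0)
(u(5) + t)*x = ((-12 - 6*5 + 6*5²) + 0)*(-23) = ((-12 - 30 + 6*25) + 0)*(-23) = ((-12 - 30 + 150) + 0)*(-23) = (108 + 0)*(-23) = 108*(-23) = -2484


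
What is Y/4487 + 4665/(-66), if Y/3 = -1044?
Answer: -7046189/98714 ≈ -71.380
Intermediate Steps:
Y = -3132 (Y = 3*(-1044) = -3132)
Y/4487 + 4665/(-66) = -3132/4487 + 4665/(-66) = -3132*1/4487 + 4665*(-1/66) = -3132/4487 - 1555/22 = -7046189/98714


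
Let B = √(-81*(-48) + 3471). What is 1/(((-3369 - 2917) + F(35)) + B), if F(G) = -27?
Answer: -6313/39846610 - √7359/39846610 ≈ -0.00016059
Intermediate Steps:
B = √7359 (B = √(3888 + 3471) = √7359 ≈ 85.785)
1/(((-3369 - 2917) + F(35)) + B) = 1/(((-3369 - 2917) - 27) + √7359) = 1/((-6286 - 27) + √7359) = 1/(-6313 + √7359)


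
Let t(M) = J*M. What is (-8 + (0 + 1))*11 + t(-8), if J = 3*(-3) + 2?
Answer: -21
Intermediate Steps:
J = -7 (J = -9 + 2 = -7)
t(M) = -7*M
(-8 + (0 + 1))*11 + t(-8) = (-8 + (0 + 1))*11 - 7*(-8) = (-8 + 1)*11 + 56 = -7*11 + 56 = -77 + 56 = -21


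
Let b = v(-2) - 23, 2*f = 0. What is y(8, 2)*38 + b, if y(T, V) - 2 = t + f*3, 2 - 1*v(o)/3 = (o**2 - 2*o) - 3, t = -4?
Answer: -108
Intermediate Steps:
f = 0 (f = (1/2)*0 = 0)
v(o) = 15 - 3*o**2 + 6*o (v(o) = 6 - 3*((o**2 - 2*o) - 3) = 6 - 3*(-3 + o**2 - 2*o) = 6 + (9 - 3*o**2 + 6*o) = 15 - 3*o**2 + 6*o)
y(T, V) = -2 (y(T, V) = 2 + (-4 + 0*3) = 2 + (-4 + 0) = 2 - 4 = -2)
b = -32 (b = (15 - 3*(-2)**2 + 6*(-2)) - 23 = (15 - 3*4 - 12) - 23 = (15 - 12 - 12) - 23 = -9 - 23 = -32)
y(8, 2)*38 + b = -2*38 - 32 = -76 - 32 = -108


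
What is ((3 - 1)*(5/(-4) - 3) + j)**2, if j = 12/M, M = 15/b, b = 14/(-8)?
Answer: 9801/100 ≈ 98.010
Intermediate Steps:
b = -7/4 (b = 14*(-1/8) = -7/4 ≈ -1.7500)
M = -60/7 (M = 15/(-7/4) = 15*(-4/7) = -60/7 ≈ -8.5714)
j = -7/5 (j = 12/(-60/7) = 12*(-7/60) = -7/5 ≈ -1.4000)
((3 - 1)*(5/(-4) - 3) + j)**2 = ((3 - 1)*(5/(-4) - 3) - 7/5)**2 = (2*(5*(-1/4) - 3) - 7/5)**2 = (2*(-5/4 - 3) - 7/5)**2 = (2*(-17/4) - 7/5)**2 = (-17/2 - 7/5)**2 = (-99/10)**2 = 9801/100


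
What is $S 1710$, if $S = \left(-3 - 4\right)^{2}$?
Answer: $83790$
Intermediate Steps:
$S = 49$ ($S = \left(-7\right)^{2} = 49$)
$S 1710 = 49 \cdot 1710 = 83790$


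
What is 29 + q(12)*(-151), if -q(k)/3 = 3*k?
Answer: 16337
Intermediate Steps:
q(k) = -9*k
29 + q(12)*(-151) = 29 - 9*12*(-151) = 29 - 108*(-151) = 29 + 16308 = 16337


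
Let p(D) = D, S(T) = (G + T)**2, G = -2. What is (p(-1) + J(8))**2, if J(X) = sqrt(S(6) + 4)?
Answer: 21 - 4*sqrt(5) ≈ 12.056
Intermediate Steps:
S(T) = (-2 + T)**2
J(X) = 2*sqrt(5) (J(X) = sqrt((-2 + 6)**2 + 4) = sqrt(4**2 + 4) = sqrt(16 + 4) = sqrt(20) = 2*sqrt(5))
(p(-1) + J(8))**2 = (-1 + 2*sqrt(5))**2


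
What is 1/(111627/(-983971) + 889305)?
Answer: 983971/875050218528 ≈ 1.1245e-6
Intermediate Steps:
1/(111627/(-983971) + 889305) = 1/(111627*(-1/983971) + 889305) = 1/(-111627/983971 + 889305) = 1/(875050218528/983971) = 983971/875050218528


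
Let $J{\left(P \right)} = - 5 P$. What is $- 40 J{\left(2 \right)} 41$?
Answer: $16400$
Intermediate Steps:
$- 40 J{\left(2 \right)} 41 = - 40 \left(\left(-5\right) 2\right) 41 = \left(-40\right) \left(-10\right) 41 = 400 \cdot 41 = 16400$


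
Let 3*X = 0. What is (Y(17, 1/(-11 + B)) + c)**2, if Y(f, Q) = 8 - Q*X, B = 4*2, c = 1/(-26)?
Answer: 42849/676 ≈ 63.386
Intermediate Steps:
X = 0 (X = (1/3)*0 = 0)
c = -1/26 ≈ -0.038462
B = 8
Y(f, Q) = 8 (Y(f, Q) = 8 - Q*0 = 8 - 1*0 = 8 + 0 = 8)
(Y(17, 1/(-11 + B)) + c)**2 = (8 - 1/26)**2 = (207/26)**2 = 42849/676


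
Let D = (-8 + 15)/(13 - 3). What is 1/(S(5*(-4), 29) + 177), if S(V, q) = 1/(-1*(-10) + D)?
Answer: 107/18949 ≈ 0.0056467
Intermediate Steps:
D = 7/10 ≈ 0.70000
S(V, q) = 10/107 (S(V, q) = 1/(-1*(-10) + 7/10) = 1/(10 + 7/10) = 1/(107/10) = 10/107)
1/(S(5*(-4), 29) + 177) = 1/(10/107 + 177) = 1/(18949/107) = 107/18949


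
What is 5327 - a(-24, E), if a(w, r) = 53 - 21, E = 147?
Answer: 5295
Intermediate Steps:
a(w, r) = 32
5327 - a(-24, E) = 5327 - 1*32 = 5327 - 32 = 5295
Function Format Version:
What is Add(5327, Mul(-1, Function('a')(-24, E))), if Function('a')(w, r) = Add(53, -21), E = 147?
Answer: 5295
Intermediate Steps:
Function('a')(w, r) = 32
Add(5327, Mul(-1, Function('a')(-24, E))) = Add(5327, Mul(-1, 32)) = Add(5327, -32) = 5295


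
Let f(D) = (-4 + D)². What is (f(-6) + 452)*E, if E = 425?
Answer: 234600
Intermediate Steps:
(f(-6) + 452)*E = ((-4 - 6)² + 452)*425 = ((-10)² + 452)*425 = (100 + 452)*425 = 552*425 = 234600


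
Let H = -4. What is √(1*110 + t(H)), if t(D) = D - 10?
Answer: 4*√6 ≈ 9.7980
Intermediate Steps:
t(D) = -10 + D
√(1*110 + t(H)) = √(1*110 + (-10 - 4)) = √(110 - 14) = √96 = 4*√6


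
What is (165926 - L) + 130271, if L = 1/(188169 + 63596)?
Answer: 74572037704/251765 ≈ 2.9620e+5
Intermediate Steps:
L = 1/251765 ≈ 3.9720e-6
(165926 - L) + 130271 = (165926 - 1*1/251765) + 130271 = (165926 - 1/251765) + 130271 = 41774359389/251765 + 130271 = 74572037704/251765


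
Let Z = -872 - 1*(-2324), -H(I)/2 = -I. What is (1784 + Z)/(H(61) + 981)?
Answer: 3236/1103 ≈ 2.9338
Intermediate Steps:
H(I) = 2*I (H(I) = -(-2)*I = 2*I)
Z = 1452 (Z = -872 + 2324 = 1452)
(1784 + Z)/(H(61) + 981) = (1784 + 1452)/(2*61 + 981) = 3236/(122 + 981) = 3236/1103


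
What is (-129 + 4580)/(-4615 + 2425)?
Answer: -4451/2190 ≈ -2.0324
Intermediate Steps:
(-129 + 4580)/(-4615 + 2425) = 4451/(-2190) = 4451*(-1/2190) = -4451/2190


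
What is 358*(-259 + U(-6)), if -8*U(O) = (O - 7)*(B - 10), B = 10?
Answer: -92722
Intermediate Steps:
U(O) = 0 (U(O) = -(O - 7)*(10 - 10)/8 = -(-7 + O)*0/8 = -1/8*0 = 0)
358*(-259 + U(-6)) = 358*(-259 + 0) = 358*(-259) = -92722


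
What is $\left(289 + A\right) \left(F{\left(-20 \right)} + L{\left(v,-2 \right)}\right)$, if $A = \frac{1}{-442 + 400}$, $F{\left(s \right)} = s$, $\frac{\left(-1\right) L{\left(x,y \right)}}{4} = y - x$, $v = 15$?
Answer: $\frac{97096}{7} \approx 13871.0$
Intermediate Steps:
$L{\left(x,y \right)} = - 4 y + 4 x$ ($L{\left(x,y \right)} = - 4 \left(y - x\right) = - 4 y + 4 x$)
$A = - \frac{1}{42}$ ($A = \frac{1}{-42} = - \frac{1}{42} \approx -0.02381$)
$\left(289 + A\right) \left(F{\left(-20 \right)} + L{\left(v,-2 \right)}\right) = \left(289 - \frac{1}{42}\right) \left(-20 + \left(\left(-4\right) \left(-2\right) + 4 \cdot 15\right)\right) = \frac{12137 \left(-20 + \left(8 + 60\right)\right)}{42} = \frac{12137 \left(-20 + 68\right)}{42} = \frac{12137}{42} \cdot 48 = \frac{97096}{7}$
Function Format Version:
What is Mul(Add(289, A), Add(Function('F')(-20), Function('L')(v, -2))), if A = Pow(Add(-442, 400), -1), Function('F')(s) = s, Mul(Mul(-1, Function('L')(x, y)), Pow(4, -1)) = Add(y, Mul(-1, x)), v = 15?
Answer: Rational(97096, 7) ≈ 13871.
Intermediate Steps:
Function('L')(x, y) = Add(Mul(-4, y), Mul(4, x)) (Function('L')(x, y) = Mul(-4, Add(y, Mul(-1, x))) = Add(Mul(-4, y), Mul(4, x)))
A = Rational(-1, 42) (A = Pow(-42, -1) = Rational(-1, 42) ≈ -0.023810)
Mul(Add(289, A), Add(Function('F')(-20), Function('L')(v, -2))) = Mul(Add(289, Rational(-1, 42)), Add(-20, Add(Mul(-4, -2), Mul(4, 15)))) = Mul(Rational(12137, 42), Add(-20, Add(8, 60))) = Mul(Rational(12137, 42), Add(-20, 68)) = Mul(Rational(12137, 42), 48) = Rational(97096, 7)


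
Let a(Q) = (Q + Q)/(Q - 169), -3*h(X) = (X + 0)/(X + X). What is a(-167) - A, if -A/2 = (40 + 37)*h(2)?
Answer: -4145/168 ≈ -24.673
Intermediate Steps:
h(X) = -1/6 (h(X) = -(X + 0)/(3*(X + X)) = -X/(3*(2*X)) = -X*1/(2*X)/3 = -1/3*1/2 = -1/6)
A = 77/3 (A = -2*(40 + 37)*(-1)/6 = -154*(-1)/6 = -2*(-77/6) = 77/3 ≈ 25.667)
a(Q) = 2*Q/(-169 + Q) (a(Q) = (2*Q)/(-169 + Q) = 2*Q/(-169 + Q))
a(-167) - A = 2*(-167)/(-169 - 167) - 1*77/3 = 2*(-167)/(-336) - 77/3 = 2*(-167)*(-1/336) - 77/3 = 167/168 - 77/3 = -4145/168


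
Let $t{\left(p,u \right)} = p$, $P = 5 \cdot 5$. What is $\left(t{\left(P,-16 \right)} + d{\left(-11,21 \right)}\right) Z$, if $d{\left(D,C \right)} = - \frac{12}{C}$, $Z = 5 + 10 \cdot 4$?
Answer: $\frac{7695}{7} \approx 1099.3$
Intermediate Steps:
$P = 25$
$Z = 45$ ($Z = 5 + 40 = 45$)
$\left(t{\left(P,-16 \right)} + d{\left(-11,21 \right)}\right) Z = \left(25 - \frac{12}{21}\right) 45 = \left(25 - \frac{4}{7}\right) 45 = \frac{171}{7} \cdot 45 = \frac{7695}{7}$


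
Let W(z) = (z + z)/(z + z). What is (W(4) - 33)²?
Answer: 1024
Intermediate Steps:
W(z) = 1 (W(z) = (2*z)/((2*z)) = (2*z)*(1/(2*z)) = 1)
(W(4) - 33)² = (1 - 33)² = (-32)² = 1024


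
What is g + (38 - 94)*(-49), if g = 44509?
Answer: 47253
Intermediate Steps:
g + (38 - 94)*(-49) = 44509 + (38 - 94)*(-49) = 44509 - 56*(-49) = 44509 + 2744 = 47253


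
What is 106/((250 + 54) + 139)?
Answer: 106/443 ≈ 0.23928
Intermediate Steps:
106/((250 + 54) + 139) = 106/(304 + 139) = 106/443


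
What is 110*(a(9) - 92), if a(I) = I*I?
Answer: -1210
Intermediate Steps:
a(I) = I**2
110*(a(9) - 92) = 110*(9**2 - 92) = 110*(81 - 92) = 110*(-11) = -1210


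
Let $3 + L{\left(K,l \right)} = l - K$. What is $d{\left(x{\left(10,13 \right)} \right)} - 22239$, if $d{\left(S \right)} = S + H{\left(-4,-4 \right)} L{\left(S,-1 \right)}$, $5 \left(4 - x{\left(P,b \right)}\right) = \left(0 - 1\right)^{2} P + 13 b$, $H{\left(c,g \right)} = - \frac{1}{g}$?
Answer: $- \frac{445277}{20} \approx -22264.0$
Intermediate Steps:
$L{\left(K,l \right)} = -3 + l - K$ ($L{\left(K,l \right)} = -3 - \left(K - l\right) = -3 + l - K$)
$x{\left(P,b \right)} = 4 - \frac{13 b}{5} - \frac{P}{5}$ ($x{\left(P,b \right)} = 4 - \frac{\left(0 - 1\right)^{2} P + 13 b}{5} = 4 - \frac{\left(-1\right)^{2} P + 13 b}{5} = 4 - \frac{1 P + 13 b}{5} = 4 - \frac{P + 13 b}{5} = 4 - \left(\frac{P}{5} + \frac{13 b}{5}\right) = 4 - \frac{13 b}{5} - \frac{P}{5}$)
$d{\left(S \right)} = -1 + \frac{3 S}{4}$ ($d{\left(S \right)} = S + - \frac{1}{-4} \left(-3 - 1 - S\right) = S + \left(-1\right) \left(- \frac{1}{4}\right) \left(-4 - S\right) = S + \frac{-4 - S}{4} = S - \left(1 + \frac{S}{4}\right) = -1 + \frac{3 S}{4}$)
$d{\left(x{\left(10,13 \right)} \right)} - 22239 = \left(-1 + \frac{3 \left(4 - \frac{169}{5} - 2\right)}{4}\right) - 22239 = \left(-1 + \frac{3}{4} \left(- \frac{159}{5}\right)\right) - 22239 = \left(-1 - \frac{477}{20}\right) - 22239 = - \frac{497}{20} - 22239 = - \frac{445277}{20}$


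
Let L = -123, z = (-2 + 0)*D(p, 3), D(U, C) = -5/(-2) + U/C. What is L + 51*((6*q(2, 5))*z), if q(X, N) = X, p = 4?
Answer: -4815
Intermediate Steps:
D(U, C) = 5/2 + U/C (D(U, C) = -5*(-½) + U/C = 5/2 + U/C)
z = -23/3 (z = (-2 + 0)*(5/2 + 4/3) = -2*(5/2 + 4*(⅓)) = -2*(5/2 + 4/3) = -2*23/6 = -23/3 ≈ -7.6667)
L + 51*((6*q(2, 5))*z) = -123 + 51*((6*2)*(-23/3)) = -123 + 51*(12*(-23/3)) = -123 + 51*(-92) = -123 - 4692 = -4815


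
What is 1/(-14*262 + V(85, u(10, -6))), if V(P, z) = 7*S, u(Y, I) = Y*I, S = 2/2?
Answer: -1/3661 ≈ -0.00027315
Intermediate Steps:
S = 1 (S = 2*(½) = 1)
u(Y, I) = I*Y
V(P, z) = 7 (V(P, z) = 7*1 = 7)
1/(-14*262 + V(85, u(10, -6))) = 1/(-14*262 + 7) = 1/(-3668 + 7) = 1/(-3661) = -1/3661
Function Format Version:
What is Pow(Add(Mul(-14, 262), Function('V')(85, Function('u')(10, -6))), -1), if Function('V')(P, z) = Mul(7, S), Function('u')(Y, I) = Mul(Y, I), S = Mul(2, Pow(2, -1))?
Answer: Rational(-1, 3661) ≈ -0.00027315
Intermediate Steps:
S = 1 (S = Mul(2, Rational(1, 2)) = 1)
Function('u')(Y, I) = Mul(I, Y)
Function('V')(P, z) = 7 (Function('V')(P, z) = Mul(7, 1) = 7)
Pow(Add(Mul(-14, 262), Function('V')(85, Function('u')(10, -6))), -1) = Pow(Add(Mul(-14, 262), 7), -1) = Pow(Add(-3668, 7), -1) = Pow(-3661, -1) = Rational(-1, 3661)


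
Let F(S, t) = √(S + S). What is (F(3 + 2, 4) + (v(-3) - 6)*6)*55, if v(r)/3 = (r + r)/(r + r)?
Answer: -990 + 55*√10 ≈ -816.07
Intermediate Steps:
v(r) = 3 (v(r) = 3*((r + r)/(r + r)) = 3*((2*r)/((2*r))) = 3*((2*r)*(1/(2*r))) = 3*1 = 3)
F(S, t) = √2*√S (F(S, t) = √(2*S) = √2*√S)
(F(3 + 2, 4) + (v(-3) - 6)*6)*55 = (√2*√(3 + 2) + (3 - 6)*6)*55 = (√2*√5 - 3*6)*55 = (√10 - 18)*55 = (-18 + √10)*55 = -990 + 55*√10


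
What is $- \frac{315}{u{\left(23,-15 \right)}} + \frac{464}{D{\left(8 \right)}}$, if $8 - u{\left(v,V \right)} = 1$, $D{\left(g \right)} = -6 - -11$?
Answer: $\frac{239}{5} \approx 47.8$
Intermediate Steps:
$D{\left(g \right)} = 5$ ($D{\left(g \right)} = -6 + 11 = 5$)
$u{\left(v,V \right)} = 7$ ($u{\left(v,V \right)} = 8 - 1 = 7$)
$- \frac{315}{u{\left(23,-15 \right)}} + \frac{464}{D{\left(8 \right)}} = - \frac{315}{7} + \frac{464}{5} = \left(-315\right) \frac{1}{7} + 464 \cdot \frac{1}{5} = -45 + \frac{464}{5} = \frac{239}{5}$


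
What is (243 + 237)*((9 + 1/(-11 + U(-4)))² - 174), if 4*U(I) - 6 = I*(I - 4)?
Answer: -150560/3 ≈ -50187.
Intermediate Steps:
U(I) = 3/2 + I*(-4 + I)/4 (U(I) = 3/2 + (I*(I - 4))/4 = 3/2 + (I*(-4 + I))/4 = 3/2 + I*(-4 + I)/4)
(243 + 237)*((9 + 1/(-11 + U(-4)))² - 174) = (243 + 237)*((9 + 1/(-11 + (3/2 - 1*(-4) + (¼)*(-4)²)))² - 174) = 480*((9 + 1/(-11 + (3/2 + 4 + (¼)*16)))² - 174) = 480*((9 + 1/(-11 + (3/2 + 4 + 4)))² - 174) = 480*((9 + 1/(-11 + 19/2))² - 174) = 480*((9 + 1/(-3/2))² - 174) = 480*((9 - ⅔)² - 174) = 480*((25/3)² - 174) = 480*(625/9 - 174) = 480*(-941/9) = -150560/3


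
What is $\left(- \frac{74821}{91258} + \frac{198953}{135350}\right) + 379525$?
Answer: $\frac{1171953413034506}{3087942575} \approx 3.7953 \cdot 10^{5}$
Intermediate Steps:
$\left(- \frac{74821}{91258} + \frac{198953}{135350}\right) + 379525 = \frac{2007257631}{3087942575} + 379525 = \frac{1171953413034506}{3087942575}$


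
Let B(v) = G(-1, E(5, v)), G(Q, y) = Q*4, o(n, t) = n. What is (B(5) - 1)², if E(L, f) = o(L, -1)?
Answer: 25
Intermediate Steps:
E(L, f) = L
G(Q, y) = 4*Q
B(v) = -4 (B(v) = 4*(-1) = -4)
(B(5) - 1)² = (-4 - 1)² = (-5)² = 25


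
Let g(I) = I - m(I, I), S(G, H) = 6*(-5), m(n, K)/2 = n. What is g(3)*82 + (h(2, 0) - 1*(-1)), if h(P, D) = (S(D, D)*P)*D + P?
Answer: -243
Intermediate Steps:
m(n, K) = 2*n
S(G, H) = -30
h(P, D) = P - 30*D*P (h(P, D) = (-30*P)*D + P = -30*D*P + P = P - 30*D*P)
g(I) = -I (g(I) = I - 2*I = -I)
g(3)*82 + (h(2, 0) - 1*(-1)) = -1*3*82 + (2*(1 - 30*0) - 1*(-1)) = -3*82 + (2*(1 + 0) + 1) = -246 + (2*1 + 1) = -246 + (2 + 1) = -246 + 3 = -243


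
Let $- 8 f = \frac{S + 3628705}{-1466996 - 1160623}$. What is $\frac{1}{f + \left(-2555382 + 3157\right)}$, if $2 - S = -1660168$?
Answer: $- \frac{21020952}{53650193929325} \approx -3.9181 \cdot 10^{-7}$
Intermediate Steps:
$S = 1660170$ ($S = 2 - -1660168 = 2 + 1660168 = 1660170$)
$f = \frac{5288875}{21020952}$ ($f = - \frac{\left(1660170 + 3628705\right) \frac{1}{-1466996 - 1160623}}{8} = - \frac{5288875 \frac{1}{-2627619}}{8} = - \frac{5288875 \left(- \frac{1}{2627619}\right)}{8} = \left(- \frac{1}{8}\right) \left(- \frac{5288875}{2627619}\right) = \frac{5288875}{21020952} \approx 0.2516$)
$\frac{1}{f + \left(-2555382 + 3157\right)} = \frac{1}{\frac{5288875}{21020952} + \left(-2555382 + 3157\right)} = \frac{1}{\frac{5288875}{21020952} - 2552225} = \frac{1}{- \frac{53650193929325}{21020952}} = - \frac{21020952}{53650193929325}$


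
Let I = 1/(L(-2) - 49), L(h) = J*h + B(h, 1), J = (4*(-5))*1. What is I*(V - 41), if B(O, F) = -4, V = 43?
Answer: -2/13 ≈ -0.15385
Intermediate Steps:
J = -20 (J = -20*1 = -20)
L(h) = -4 - 20*h (L(h) = -20*h - 4 = -4 - 20*h)
I = -1/13 (I = 1/((-4 - 20*(-2)) - 49) = 1/((-4 + 40) - 49) = 1/(36 - 49) = 1/(-13) = -1/13 ≈ -0.076923)
I*(V - 41) = -(43 - 41)/13 = -1/13*2 = -2/13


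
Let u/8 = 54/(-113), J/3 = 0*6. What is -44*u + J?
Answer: 19008/113 ≈ 168.21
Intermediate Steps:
J = 0 (J = 3*(0*6) = 3*0 = 0)
u = -432/113 (u = 8*(54/(-113)) = 8*(54*(-1/113)) = 8*(-54/113) = -432/113 ≈ -3.8230)
-44*u + J = -44*(-432/113) + 0 = 19008/113 + 0 = 19008/113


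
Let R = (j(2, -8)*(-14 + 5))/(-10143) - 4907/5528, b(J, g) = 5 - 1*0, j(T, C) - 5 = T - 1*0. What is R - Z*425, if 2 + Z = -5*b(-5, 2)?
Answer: 10212057301/890008 ≈ 11474.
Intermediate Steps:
j(T, C) = 5 + T (j(T, C) = 5 + (T - 1*0) = 5 + (T + 0) = 5 + T)
b(J, g) = 5 (b(J, g) = 5 + 0 = 5)
R = -784499/890008 (R = ((5 + 2)*(-14 + 5))/(-10143) - 4907/5528 = (7*(-9))*(-1/10143) - 4907*1/5528 = -63*(-1/10143) - 4907/5528 = 1/161 - 4907/5528 = -784499/890008 ≈ -0.88145)
Z = -27 (Z = -2 - 5*5 = -2 - 25 = -27)
R - Z*425 = -784499/890008 - (-27)*425 = -784499/890008 - 1*(-11475) = -784499/890008 + 11475 = 10212057301/890008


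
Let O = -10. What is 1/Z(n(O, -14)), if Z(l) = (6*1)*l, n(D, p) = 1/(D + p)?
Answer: -4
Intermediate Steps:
Z(l) = 6*l
1/Z(n(O, -14)) = 1/(6/(-10 - 14)) = 1/(6/(-24)) = 1/(6*(-1/24)) = 1/(-¼) = -4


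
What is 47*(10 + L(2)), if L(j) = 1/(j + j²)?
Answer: 2867/6 ≈ 477.83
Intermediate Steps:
47*(10 + L(2)) = 47*(10 + 1/(2*(1 + 2))) = 47*(10 + (½)/3) = 47*(10 + (½)*(⅓)) = 47*(10 + ⅙) = 47*(61/6) = 2867/6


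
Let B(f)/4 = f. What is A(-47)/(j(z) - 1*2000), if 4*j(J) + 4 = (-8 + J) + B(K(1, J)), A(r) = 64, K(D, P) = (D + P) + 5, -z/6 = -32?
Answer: -64/1757 ≈ -0.036426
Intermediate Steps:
z = 192 (z = -6*(-32) = 192)
K(D, P) = 5 + D + P
B(f) = 4*f
j(J) = 3 + 5*J/4 (j(J) = -1 + ((-8 + J) + 4*(5 + 1 + J))/4 = -1 + ((-8 + J) + 4*(6 + J))/4 = -1 + ((-8 + J) + (24 + 4*J))/4 = -1 + (16 + 5*J)/4 = -1 + (4 + 5*J/4) = 3 + 5*J/4)
A(-47)/(j(z) - 1*2000) = 64/((3 + (5/4)*192) - 1*2000) = 64/((3 + 240) - 2000) = 64/(243 - 2000) = 64/(-1757) = 64*(-1/1757) = -64/1757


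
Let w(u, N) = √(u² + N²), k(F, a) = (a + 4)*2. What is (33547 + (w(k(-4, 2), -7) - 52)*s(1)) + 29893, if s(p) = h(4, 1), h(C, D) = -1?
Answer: 63492 - √193 ≈ 63478.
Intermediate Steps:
s(p) = -1
k(F, a) = 8 + 2*a (k(F, a) = (4 + a)*2 = 8 + 2*a)
w(u, N) = √(N² + u²)
(33547 + (w(k(-4, 2), -7) - 52)*s(1)) + 29893 = (33547 + (√((-7)² + (8 + 2*2)²) - 52)*(-1)) + 29893 = (33547 + (√(49 + (8 + 4)²) - 52)*(-1)) + 29893 = (33547 + (√(49 + 12²) - 52)*(-1)) + 29893 = (33547 + (√(49 + 144) - 52)*(-1)) + 29893 = (33547 + (√193 - 52)*(-1)) + 29893 = (33547 + (-52 + √193)*(-1)) + 29893 = (33547 + (52 - √193)) + 29893 = (33599 - √193) + 29893 = 63492 - √193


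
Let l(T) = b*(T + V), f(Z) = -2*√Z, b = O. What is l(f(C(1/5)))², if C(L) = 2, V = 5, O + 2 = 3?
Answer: 33 - 20*√2 ≈ 4.7157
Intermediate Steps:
O = 1 (O = -2 + 3 = 1)
b = 1
l(T) = 5 + T (l(T) = 1*(T + 5) = 1*(5 + T) = 5 + T)
l(f(C(1/5)))² = (5 - 2*√2)²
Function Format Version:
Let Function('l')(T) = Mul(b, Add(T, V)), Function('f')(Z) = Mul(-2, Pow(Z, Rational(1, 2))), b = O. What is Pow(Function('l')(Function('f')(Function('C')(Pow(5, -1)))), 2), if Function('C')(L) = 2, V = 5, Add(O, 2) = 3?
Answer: Add(33, Mul(-20, Pow(2, Rational(1, 2)))) ≈ 4.7157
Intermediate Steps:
O = 1 (O = Add(-2, 3) = 1)
b = 1
Function('l')(T) = Add(5, T) (Function('l')(T) = Mul(1, Add(T, 5)) = Mul(1, Add(5, T)) = Add(5, T))
Pow(Function('l')(Function('f')(Function('C')(Pow(5, -1)))), 2) = Pow(Add(5, Mul(-2, Pow(2, Rational(1, 2)))), 2)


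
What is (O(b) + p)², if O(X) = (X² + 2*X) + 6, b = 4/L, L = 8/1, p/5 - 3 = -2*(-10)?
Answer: 239121/16 ≈ 14945.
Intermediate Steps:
p = 115 (p = 15 + 5*(-2*(-10)) = 15 + 5*20 = 15 + 100 = 115)
L = 8 (L = 8*1 = 8)
b = ½ (b = 4/8 = 4*(⅛) = ½ ≈ 0.50000)
O(X) = 6 + X² + 2*X
(O(b) + p)² = ((6 + (½)² + 2*(½)) + 115)² = ((6 + ¼ + 1) + 115)² = (29/4 + 115)² = (489/4)² = 239121/16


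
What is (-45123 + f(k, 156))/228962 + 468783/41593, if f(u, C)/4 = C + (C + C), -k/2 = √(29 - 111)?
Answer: 105534554403/9523216466 ≈ 11.082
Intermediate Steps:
k = -2*I*√82 (k = -2*√(29 - 111) = -2*I*√82 ≈ -18.111*I)
f(u, C) = 12*C (f(u, C) = 4*(C + (C + C)) = 4*(C + 2*C) = 4*(3*C) = 12*C)
(-45123 + f(k, 156))/228962 + 468783/41593 = (-45123 + 12*156)/228962 + 468783/41593 = (-45123 + 1872)*(1/228962) + 468783*(1/41593) = -43251*1/228962 + 468783/41593 = -43251/228962 + 468783/41593 = 105534554403/9523216466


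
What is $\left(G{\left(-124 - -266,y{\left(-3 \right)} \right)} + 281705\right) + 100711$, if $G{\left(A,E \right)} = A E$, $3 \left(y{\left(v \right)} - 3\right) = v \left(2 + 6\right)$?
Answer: $381706$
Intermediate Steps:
$y{\left(v \right)} = 3 + \frac{8 v}{3}$ ($y{\left(v \right)} = 3 + \frac{v \left(2 + 6\right)}{3} = 3 + \frac{v 8}{3} = 3 + \frac{8 v}{3}$)
$\left(G{\left(-124 - -266,y{\left(-3 \right)} \right)} + 281705\right) + 100711 = \left(\left(-124 - -266\right) \left(3 + \frac{8}{3} \left(-3\right)\right) + 281705\right) + 100711 = \left(\left(-124 + 266\right) \left(3 - 8\right) + 281705\right) + 100711 = \left(142 \left(-5\right) + 281705\right) + 100711 = \left(-710 + 281705\right) + 100711 = 280995 + 100711 = 381706$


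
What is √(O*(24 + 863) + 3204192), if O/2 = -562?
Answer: 2*√551801 ≈ 1485.7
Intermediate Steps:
O = -1124 (O = 2*(-562) = -1124)
√(O*(24 + 863) + 3204192) = √(-1124*(24 + 863) + 3204192) = √(-1124*887 + 3204192) = √(-996988 + 3204192) = √2207204 = 2*√551801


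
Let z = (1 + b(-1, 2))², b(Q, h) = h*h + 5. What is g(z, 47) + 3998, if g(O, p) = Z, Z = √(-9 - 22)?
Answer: 3998 + I*√31 ≈ 3998.0 + 5.5678*I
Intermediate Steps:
b(Q, h) = 5 + h² (b(Q, h) = h² + 5 = 5 + h²)
z = 100 (z = (1 + (5 + 2²))² = (1 + (5 + 4))² = (1 + 9)² = 10² = 100)
Z = I*√31 (Z = √(-31) = I*√31 ≈ 5.5678*I)
g(O, p) = I*√31
g(z, 47) + 3998 = I*√31 + 3998 = 3998 + I*√31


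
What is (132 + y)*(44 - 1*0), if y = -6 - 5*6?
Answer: 4224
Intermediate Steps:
y = -36 (y = -6 - 30 = -36)
(132 + y)*(44 - 1*0) = (132 - 36)*(44 - 1*0) = 96*(44 + 0) = 96*44 = 4224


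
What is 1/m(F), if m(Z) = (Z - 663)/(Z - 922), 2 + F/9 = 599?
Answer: 4451/4710 ≈ 0.94501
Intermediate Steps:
F = 5373 (F = -18 + 9*599 = -18 + 5391 = 5373)
m(Z) = (-663 + Z)/(-922 + Z)
1/m(F) = 1/((-663 + 5373)/(-922 + 5373)) = 1/(4710/4451) = 4451/4710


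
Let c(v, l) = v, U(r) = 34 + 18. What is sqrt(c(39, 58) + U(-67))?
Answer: sqrt(91) ≈ 9.5394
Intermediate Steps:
U(r) = 52
sqrt(c(39, 58) + U(-67)) = sqrt(39 + 52) = sqrt(91)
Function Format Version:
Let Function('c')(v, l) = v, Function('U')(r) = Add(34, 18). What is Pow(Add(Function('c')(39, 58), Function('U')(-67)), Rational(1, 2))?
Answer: Pow(91, Rational(1, 2)) ≈ 9.5394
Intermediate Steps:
Function('U')(r) = 52
Pow(Add(Function('c')(39, 58), Function('U')(-67)), Rational(1, 2)) = Pow(Add(39, 52), Rational(1, 2)) = Pow(91, Rational(1, 2))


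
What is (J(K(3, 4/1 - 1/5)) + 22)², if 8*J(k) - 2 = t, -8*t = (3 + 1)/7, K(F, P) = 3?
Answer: 6205081/12544 ≈ 494.67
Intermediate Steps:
t = -1/14 (t = -(3 + 1)/(8*7) = -1/(2*7) = -⅛*4/7 = -1/14 ≈ -0.071429)
J(k) = 27/112 (J(k) = ¼ + (⅛)*(-1/14) = ¼ - 1/112 = 27/112)
(J(K(3, 4/1 - 1/5)) + 22)² = (27/112 + 22)² = (2491/112)² = 6205081/12544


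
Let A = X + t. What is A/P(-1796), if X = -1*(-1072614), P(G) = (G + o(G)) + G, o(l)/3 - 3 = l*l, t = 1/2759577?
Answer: 2959960924279/26694119608905 ≈ 0.11088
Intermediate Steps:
t = 1/2759577 ≈ 3.6237e-7
o(l) = 9 + 3*l² (o(l) = 9 + 3*(l*l) = 9 + 3*l²)
P(G) = 9 + 2*G + 3*G² (P(G) = (G + (9 + 3*G²)) + G = (9 + G + 3*G²) + G = 9 + 2*G + 3*G²)
X = 1072614
A = 2959960924279/2759577 (A = 1072614 + 1/2759577 = 2959960924279/2759577 ≈ 1.0726e+6)
A/P(-1796) = 2959960924279/(2759577*(9 + 2*(-1796) + 3*(-1796)²)) = 2959960924279/(2759577*(9 - 3592 + 3*3225616)) = 2959960924279/(2759577*(9 - 3592 + 9676848)) = (2959960924279/2759577)/9673265 = (2959960924279/2759577)*(1/9673265) = 2959960924279/26694119608905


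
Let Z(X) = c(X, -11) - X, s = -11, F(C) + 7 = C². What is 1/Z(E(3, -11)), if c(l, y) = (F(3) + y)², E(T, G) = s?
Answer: 1/92 ≈ 0.010870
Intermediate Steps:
F(C) = -7 + C²
E(T, G) = -11
c(l, y) = (2 + y)² (c(l, y) = ((-7 + 3²) + y)² = ((-7 + 9) + y)² = (2 + y)²)
Z(X) = 81 - X (Z(X) = (2 - 11)² - X = (-9)² - X = 81 - X)
1/Z(E(3, -11)) = 1/(81 - 1*(-11)) = 1/(81 + 11) = 1/92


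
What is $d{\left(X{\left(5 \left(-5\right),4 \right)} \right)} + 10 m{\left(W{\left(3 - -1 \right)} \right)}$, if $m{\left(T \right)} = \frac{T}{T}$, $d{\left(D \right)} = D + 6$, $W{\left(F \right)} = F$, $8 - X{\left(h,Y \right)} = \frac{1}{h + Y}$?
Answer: $\frac{505}{21} \approx 24.048$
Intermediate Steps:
$X{\left(h,Y \right)} = 8 - \frac{1}{Y + h}$ ($X{\left(h,Y \right)} = 8 - \frac{1}{h + Y} = 8 - \frac{1}{Y + h}$)
$d{\left(D \right)} = 6 + D$
$m{\left(T \right)} = 1$
$d{\left(X{\left(5 \left(-5\right),4 \right)} \right)} + 10 m{\left(W{\left(3 - -1 \right)} \right)} = \left(6 + \frac{-1 + 8 \cdot 4 + 8 \cdot 5 \left(-5\right)}{4 + 5 \left(-5\right)}\right) + 10 \cdot 1 = \left(6 + \frac{-1 + 32 + 8 \left(-25\right)}{4 - 25}\right) + 10 = \left(6 + \frac{-1 + 32 - 200}{-21}\right) + 10 = \left(6 - - \frac{169}{21}\right) + 10 = \left(6 + \frac{169}{21}\right) + 10 = \frac{295}{21} + 10 = \frac{505}{21}$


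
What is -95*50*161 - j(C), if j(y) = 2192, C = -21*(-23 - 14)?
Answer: -766942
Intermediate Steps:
C = 777 (C = -21*(-37) = 777)
-95*50*161 - j(C) = -95*50*161 - 1*2192 = -4750*161 - 2192 = -764750 - 2192 = -766942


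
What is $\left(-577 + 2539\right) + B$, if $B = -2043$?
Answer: $-81$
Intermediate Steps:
$\left(-577 + 2539\right) + B = \left(-577 + 2539\right) - 2043 = 1962 - 2043 = -81$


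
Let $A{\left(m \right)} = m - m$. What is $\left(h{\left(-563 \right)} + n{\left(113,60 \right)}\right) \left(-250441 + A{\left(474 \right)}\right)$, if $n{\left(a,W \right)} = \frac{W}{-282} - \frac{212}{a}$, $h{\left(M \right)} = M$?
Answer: $\frac{751620273467}{5311} \approx 1.4152 \cdot 10^{8}$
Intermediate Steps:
$A{\left(m \right)} = 0$
$n{\left(a,W \right)} = - \frac{212}{a} - \frac{W}{282}$ ($n{\left(a,W \right)} = W \left(- \frac{1}{282}\right) - \frac{212}{a} = - \frac{W}{282} - \frac{212}{a} = - \frac{212}{a} - \frac{W}{282}$)
$\left(h{\left(-563 \right)} + n{\left(113,60 \right)}\right) \left(-250441 + A{\left(474 \right)}\right) = \left(-563 - \left(\frac{10}{47} + \frac{212}{113}\right)\right) \left(-250441 + 0\right) = \left(-563 - \frac{11094}{5311}\right) \left(-250441\right) = \left(- \frac{3001187}{5311}\right) \left(-250441\right) = \frac{751620273467}{5311}$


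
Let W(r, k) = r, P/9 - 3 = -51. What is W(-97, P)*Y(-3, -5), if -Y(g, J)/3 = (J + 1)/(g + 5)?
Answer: -582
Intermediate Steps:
P = -432 (P = 27 + 9*(-51) = 27 - 459 = -432)
Y(g, J) = -3*(1 + J)/(5 + g) (Y(g, J) = -3*(J + 1)/(g + 5) = -3*(1 + J)/(5 + g))
W(-97, P)*Y(-3, -5) = -291*(-1 - 1*(-5))/(5 - 3) = -291*(-1 + 5)/2 = -291*4/2 = -97*6 = -582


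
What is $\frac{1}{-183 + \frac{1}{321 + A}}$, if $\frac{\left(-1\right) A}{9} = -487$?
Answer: $- \frac{4704}{860831} \approx -0.0054645$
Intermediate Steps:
$A = 4383$ ($A = \left(-9\right) \left(-487\right) = 4383$)
$\frac{1}{-183 + \frac{1}{321 + A}} = \frac{1}{-183 + \frac{1}{321 + 4383}} = \frac{1}{-183 + \frac{1}{4704}} = \frac{1}{- \frac{860831}{4704}} = - \frac{4704}{860831}$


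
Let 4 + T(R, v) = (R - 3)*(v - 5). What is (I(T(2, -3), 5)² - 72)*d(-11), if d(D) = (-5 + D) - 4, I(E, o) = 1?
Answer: 1420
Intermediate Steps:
T(R, v) = -4 + (-5 + v)*(-3 + R) (T(R, v) = -4 + (R - 3)*(v - 5) = -4 + (-3 + R)*(-5 + v) = -4 + (-5 + v)*(-3 + R))
d(D) = -9 + D
(I(T(2, -3), 5)² - 72)*d(-11) = (1² - 72)*(-9 - 11) = (1 - 72)*(-20) = -71*(-20) = 1420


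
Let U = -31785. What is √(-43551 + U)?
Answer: 2*I*√18834 ≈ 274.47*I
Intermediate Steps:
√(-43551 + U) = √(-43551 - 31785) = √(-75336) = 2*I*√18834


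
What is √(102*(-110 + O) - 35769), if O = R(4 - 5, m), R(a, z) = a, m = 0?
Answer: I*√47091 ≈ 217.0*I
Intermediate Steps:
O = -1 (O = 4 - 5 = -1)
√(102*(-110 + O) - 35769) = √(102*(-110 - 1) - 35769) = √(102*(-111) - 35769) = √(-11322 - 35769) = √(-47091) = I*√47091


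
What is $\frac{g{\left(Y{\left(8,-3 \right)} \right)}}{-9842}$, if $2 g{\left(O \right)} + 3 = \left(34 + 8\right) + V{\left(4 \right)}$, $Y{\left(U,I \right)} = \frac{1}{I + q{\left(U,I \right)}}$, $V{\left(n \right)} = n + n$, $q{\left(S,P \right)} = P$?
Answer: $- \frac{47}{19684} \approx -0.0023877$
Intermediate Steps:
$V{\left(n \right)} = 2 n$
$Y{\left(U,I \right)} = \frac{1}{2 I}$ ($Y{\left(U,I \right)} = \frac{1}{I + I} = \frac{1}{2 I}$)
$g{\left(O \right)} = \frac{47}{2}$ ($g{\left(O \right)} = - \frac{3}{2} + \frac{\left(34 + 8\right) + 2 \cdot 4}{2} = - \frac{3}{2} + \frac{42 + 8}{2} = - \frac{3}{2} + \frac{1}{2} \cdot 50 = - \frac{3}{2} + 25 = \frac{47}{2}$)
$\frac{g{\left(Y{\left(8,-3 \right)} \right)}}{-9842} = \frac{47}{2 \left(-9842\right)} = \frac{47}{2} \left(- \frac{1}{9842}\right) = - \frac{47}{19684}$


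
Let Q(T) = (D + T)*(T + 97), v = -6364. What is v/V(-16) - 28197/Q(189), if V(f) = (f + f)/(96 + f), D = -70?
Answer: 41650211/2618 ≈ 15909.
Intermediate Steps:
V(f) = 2*f/(96 + f) (V(f) = (2*f)/(96 + f) = 2*f/(96 + f))
Q(T) = (-70 + T)*(97 + T) (Q(T) = (-70 + T)*(T + 97) = (-70 + T)*(97 + T))
v/V(-16) - 28197/Q(189) = -6364/(2*(-16)/(96 - 16)) - 28197/(-6790 + 189**2 + 27*189) = -6364/(2*(-16)/80) - 28197/(-6790 + 35721 + 5103) = -6364/(2*(-16)*(1/80)) - 28197/34034 = -6364/(-2/5) - 28197*1/34034 = -6364*(-5/2) - 2169/2618 = 15910 - 2169/2618 = 41650211/2618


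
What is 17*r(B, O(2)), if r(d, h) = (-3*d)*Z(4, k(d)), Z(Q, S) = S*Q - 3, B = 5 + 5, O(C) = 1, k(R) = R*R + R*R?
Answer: -406470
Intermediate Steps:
k(R) = 2*R² (k(R) = R² + R² = 2*R²)
B = 10
Z(Q, S) = -3 + Q*S (Z(Q, S) = Q*S - 3 = -3 + Q*S)
r(d, h) = -3*d*(-3 + 8*d²) (r(d, h) = (-3*d)*(-3 + 4*(2*d²)) = (-3*d)*(-3 + 8*d²) = -3*d*(-3 + 8*d²))
17*r(B, O(2)) = 17*(-24*10³ + 9*10) = 17*(-24*1000 + 90) = 17*(-24000 + 90) = 17*(-23910) = -406470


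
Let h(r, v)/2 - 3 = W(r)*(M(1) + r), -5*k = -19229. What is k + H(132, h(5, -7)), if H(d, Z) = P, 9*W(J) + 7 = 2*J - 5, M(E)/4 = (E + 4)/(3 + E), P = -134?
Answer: 18559/5 ≈ 3711.8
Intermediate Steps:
k = 19229/5 (k = -⅕*(-19229) = 19229/5 ≈ 3845.8)
M(E) = 4*(4 + E)/(3 + E) (M(E) = 4*((E + 4)/(3 + E)) = 4*((4 + E)/(3 + E)) = 4*(4 + E)/(3 + E))
W(J) = -4/3 + 2*J/9 (W(J) = -7/9 + (2*J - 5)/9 = -7/9 + (-5 + 2*J)/9 = -7/9 + (-5/9 + 2*J/9) = -4/3 + 2*J/9)
h(r, v) = 6 + 2*(5 + r)*(-4/3 + 2*r/9) (h(r, v) = 6 + 2*((-4/3 + 2*r/9)*(4*(4 + 1)/(3 + 1) + r)) = 6 + 2*((-4/3 + 2*r/9)*(4*5/4 + r)) = 6 + 2*((-4/3 + 2*r/9)*(4*(¼)*5 + r)) = 6 + 2*((-4/3 + 2*r/9)*(5 + r)) = 6 + 2*((5 + r)*(-4/3 + 2*r/9)) = 6 + 2*(5 + r)*(-4/3 + 2*r/9))
H(d, Z) = -134
k + H(132, h(5, -7)) = 19229/5 - 134 = 18559/5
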